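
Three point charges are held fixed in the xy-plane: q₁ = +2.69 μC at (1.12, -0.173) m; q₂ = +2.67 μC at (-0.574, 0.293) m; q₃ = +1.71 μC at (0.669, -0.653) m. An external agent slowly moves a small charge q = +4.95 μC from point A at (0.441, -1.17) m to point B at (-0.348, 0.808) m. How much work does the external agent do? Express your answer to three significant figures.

0.0212 J

For quasistatic motion the external work equals the change in potential energy: W_ext = qΔV = q(V_B − V_A).
At A: distances to the source charges are 1.21 m, 1.78 m, 0.565 m; V_A = Σ kqᵢ/rᵢ = 6.07×10⁴ V.
At B: distances to the source charges are 1.77 m, 0.562 m, 1.78 m; V_B = Σ kqᵢ/rᵢ = 6.50×10⁴ V.
ΔV = V_B − V_A = 4280 V.
W_ext = qΔV = (4.95×10⁻⁶ C)(4280 V) = 0.0212 J.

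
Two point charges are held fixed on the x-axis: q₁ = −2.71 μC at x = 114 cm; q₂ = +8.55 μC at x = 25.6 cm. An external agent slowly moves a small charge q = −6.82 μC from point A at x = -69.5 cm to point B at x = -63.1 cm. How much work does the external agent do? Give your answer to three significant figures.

For quasistatic motion the external work equals the change in potential energy: W_ext = qΔV = q(V_B − V_A).
At A: distances to the source charges are 1.83 m, 0.951 m; V_A = Σ kqᵢ/rᵢ = 6.75×10⁴ V.
At B: distances to the source charges are 1.77 m, 0.887 m; V_B = Σ kqᵢ/rᵢ = 7.29×10⁴ V.
ΔV = V_B − V_A = 5350 V.
W_ext = qΔV = (-6.82×10⁻⁶ C)(5350 V) = -0.0365 J.

-0.0365 J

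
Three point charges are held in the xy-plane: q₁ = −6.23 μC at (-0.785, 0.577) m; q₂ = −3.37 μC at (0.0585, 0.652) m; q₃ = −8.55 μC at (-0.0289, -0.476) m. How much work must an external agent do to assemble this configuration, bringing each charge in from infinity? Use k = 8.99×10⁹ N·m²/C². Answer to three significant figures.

0.821 J

The work to assemble the configuration equals its total potential energy, U = Σ kqᵢqⱼ/rᵢⱼ over all pairs.
Pair separations: r₁₂ = 0.847 m, r₁₃ = 1.30 m, r₂₃ = 1.13 m.
U = (0.223) + (0.369) + (0.229) = 0.821 J.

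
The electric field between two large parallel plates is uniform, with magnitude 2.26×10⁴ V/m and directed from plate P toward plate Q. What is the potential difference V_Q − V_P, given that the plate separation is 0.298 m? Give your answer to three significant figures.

In a uniform field, potential decreases in the direction of E: ΔV = −E·d for a displacement d parallel to E.
Going from P to Q is a displacement of 0.298 m along the field, so V_Q − V_P = −Ed = -6730 V.

-6730 V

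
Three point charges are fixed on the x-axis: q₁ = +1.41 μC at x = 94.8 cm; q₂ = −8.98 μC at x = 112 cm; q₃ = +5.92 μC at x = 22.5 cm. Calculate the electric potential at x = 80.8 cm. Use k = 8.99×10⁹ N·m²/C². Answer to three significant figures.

-7.69×10⁴ V

The total potential is the scalar sum of each charge's contribution, V = Σ kqᵢ/rᵢ.
Distances from the field point to each charge: r₁ = 0.140 m, r₂ = 0.312 m, r₃ = 0.583 m.
V = k[(1.41×10⁻⁶)/(0.140) + (-8.98×10⁻⁶)/(0.312) + (5.92×10⁻⁶)/(0.583)] = -7.69×10⁴ V.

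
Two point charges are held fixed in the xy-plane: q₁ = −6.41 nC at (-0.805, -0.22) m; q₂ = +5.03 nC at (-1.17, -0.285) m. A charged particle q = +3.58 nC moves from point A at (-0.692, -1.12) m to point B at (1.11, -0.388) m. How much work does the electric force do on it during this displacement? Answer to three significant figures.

-2.28×10⁻⁸ J

The work done by the electric force is W_field = −ΔU = −q(V_B − V_A) = q(V_A − V_B).
At A: distances to the source charges are 0.907 m, 0.962 m; V_A = Σ kqᵢ/rᵢ = -16.5 V.
At B: distances to the source charges are 1.92 m, 2.28 m; V_B = Σ kqᵢ/rᵢ = -10.2 V.
ΔV = V_B − V_A = 6.37 V.
W_field = −qΔV = −(3.58×10⁻⁹ C)(6.37 V) = -2.28×10⁻⁸ J.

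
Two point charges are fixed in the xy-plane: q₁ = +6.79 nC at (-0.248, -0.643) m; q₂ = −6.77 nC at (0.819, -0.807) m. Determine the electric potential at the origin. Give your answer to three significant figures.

35.6 V

Electric potential is a scalar, so the contributions from each charge add algebraically: V = Σ kqᵢ/rᵢ.
Distances from the field point to each charge: r₁ = 0.689 m, r₂ = 1.15 m.
V = k[(6.79×10⁻⁹)/(0.689) + (-6.77×10⁻⁹)/(1.15)] = 35.6 V.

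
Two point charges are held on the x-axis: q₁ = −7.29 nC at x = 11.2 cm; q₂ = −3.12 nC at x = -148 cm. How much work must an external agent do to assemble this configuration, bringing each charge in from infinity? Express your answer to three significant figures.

The assembly work is the sum of pairwise potential energies, U = Σ_{i<j} kqᵢqⱼ/rᵢⱼ.
Pair separations: r₁₂ = 1.59 m.
U = (1.28×10⁻⁷) = 1.28×10⁻⁷ J.

1.28×10⁻⁷ J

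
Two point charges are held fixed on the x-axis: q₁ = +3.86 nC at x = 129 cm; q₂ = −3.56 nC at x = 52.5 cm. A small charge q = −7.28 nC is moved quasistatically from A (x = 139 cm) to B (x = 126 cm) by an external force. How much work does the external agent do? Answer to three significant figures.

For quasistatic motion the external work equals the change in potential energy: W_ext = qΔV = q(V_B − V_A).
At A: distances to the source charges are 0.100 m, 0.865 m; V_A = Σ kqᵢ/rᵢ = 310 V.
At B: distances to the source charges are 0.0300 m, 0.735 m; V_B = Σ kqᵢ/rᵢ = 1110 V.
ΔV = V_B − V_A = 803 V.
W_ext = qΔV = (-7.28×10⁻⁹ C)(803 V) = -5.85×10⁻⁶ J.

-5.85×10⁻⁶ J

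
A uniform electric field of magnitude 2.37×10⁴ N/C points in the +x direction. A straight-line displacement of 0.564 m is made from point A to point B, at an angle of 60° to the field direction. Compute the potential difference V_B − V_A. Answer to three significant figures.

Only the component of displacement along E changes the potential: ΔV = −E·d·cosθ.
ΔV = −(2.37×10⁴ V/m)(0.564 m)cos60° = -6680 V.

-6680 V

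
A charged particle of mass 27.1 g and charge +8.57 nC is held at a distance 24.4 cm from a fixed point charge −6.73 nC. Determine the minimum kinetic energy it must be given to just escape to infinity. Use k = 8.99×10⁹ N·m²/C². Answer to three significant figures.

To just escape, total mechanical energy must reach zero at infinity: ½mv²_min + U = 0, so ½mv²_min = −U = |kQq|/r.
|U| = |kQq|/r = (8.99×10⁹ N·m²/C²)(6.73×10⁻⁹)(8.57×10⁻⁹)/(0.244) = 2.13×10⁻⁶ J.

2.13×10⁻⁶ J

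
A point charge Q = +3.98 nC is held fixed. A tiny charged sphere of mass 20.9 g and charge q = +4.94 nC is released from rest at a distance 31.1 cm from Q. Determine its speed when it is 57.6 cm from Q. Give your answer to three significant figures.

5.00×10⁻³ m/s

Only the electrostatic force acts, so mechanical energy is conserved: ½mv² = U₁ − U₂ = kQq(1/r₁ − 1/r₂).
U₁ − U₂ = (8.99×10⁹ N·m²/C²)(3.98×10⁻⁹ C)(4.94×10⁻⁹ C)(1/0.311 − 1/0.576) = 2.61×10⁻⁷ J.
v = √(2·2.61×10⁻⁷/0.0209) = 5.00×10⁻³ m/s.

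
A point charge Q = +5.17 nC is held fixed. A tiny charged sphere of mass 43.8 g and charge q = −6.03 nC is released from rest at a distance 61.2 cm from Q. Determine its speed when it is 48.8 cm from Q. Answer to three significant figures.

Only the electrostatic force acts, so mechanical energy is conserved: ½mv² = U₁ − U₂ = kQq(1/r₁ − 1/r₂).
U₁ − U₂ = (8.99×10⁹ N·m²/C²)(5.17×10⁻⁹ C)(-6.03×10⁻⁹ C)(1/0.612 − 1/0.488) = 1.16×10⁻⁷ J.
v = √(2·1.16×10⁻⁷/0.0438) = 2.31×10⁻³ m/s.

2.31×10⁻³ m/s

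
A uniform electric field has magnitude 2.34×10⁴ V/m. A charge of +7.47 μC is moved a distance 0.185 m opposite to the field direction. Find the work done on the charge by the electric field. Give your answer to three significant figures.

The potential change for a displacement 0.185 m opposite to the field direction is ΔV = +Ed = 4330 V.
W_field = −qΔV = -0.0323 J.

-0.0323 J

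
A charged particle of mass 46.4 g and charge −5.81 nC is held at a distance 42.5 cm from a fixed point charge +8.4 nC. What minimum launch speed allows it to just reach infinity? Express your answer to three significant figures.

To just escape, total mechanical energy must reach zero at infinity: ½mv²_min + U = 0, so ½mv²_min = −U = |kQq|/r.
|U| = |kQq|/r = (8.99×10⁹ N·m²/C²)(8.40×10⁻⁹)(5.81×10⁻⁹)/(0.425) = 1.03×10⁻⁶ J.
v_min = √(2|U|/m) = √(2·1.03×10⁻⁶/0.0464) = 6.67×10⁻³ m/s.

6.67×10⁻³ m/s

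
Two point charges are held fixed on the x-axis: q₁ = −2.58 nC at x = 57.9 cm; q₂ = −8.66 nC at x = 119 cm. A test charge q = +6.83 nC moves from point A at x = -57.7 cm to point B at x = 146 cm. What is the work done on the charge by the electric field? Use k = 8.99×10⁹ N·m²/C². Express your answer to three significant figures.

The work done by the electric force is W_field = −ΔU = −q(V_B − V_A) = q(V_A − V_B).
At A: distances to the source charges are 1.16 m, 1.77 m; V_A = Σ kqᵢ/rᵢ = -64.1 V.
At B: distances to the source charges are 0.881 m, 0.270 m; V_B = Σ kqᵢ/rᵢ = -315 V.
ΔV = V_B − V_A = -251 V.
W_field = −qΔV = −(6.83×10⁻⁹ C)(-251 V) = 1.71×10⁻⁶ J.

1.71×10⁻⁶ J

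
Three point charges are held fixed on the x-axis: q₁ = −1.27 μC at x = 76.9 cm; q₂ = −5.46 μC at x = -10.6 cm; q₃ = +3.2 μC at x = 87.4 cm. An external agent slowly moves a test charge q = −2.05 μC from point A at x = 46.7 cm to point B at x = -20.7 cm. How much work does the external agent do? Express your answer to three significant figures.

0.858 J

For quasistatic motion the external work equals the change in potential energy: W_ext = qΔV = q(V_B − V_A).
At A: distances to the source charges are 0.302 m, 0.573 m, 0.407 m; V_A = Σ kqᵢ/rᵢ = -5.28×10⁴ V.
At B: distances to the source charges are 0.976 m, 0.101 m, 1.08 m; V_B = Σ kqᵢ/rᵢ = -4.71×10⁵ V.
ΔV = V_B − V_A = -4.18×10⁵ V.
W_ext = qΔV = (-2.05×10⁻⁶ C)(-4.18×10⁵ V) = 0.858 J.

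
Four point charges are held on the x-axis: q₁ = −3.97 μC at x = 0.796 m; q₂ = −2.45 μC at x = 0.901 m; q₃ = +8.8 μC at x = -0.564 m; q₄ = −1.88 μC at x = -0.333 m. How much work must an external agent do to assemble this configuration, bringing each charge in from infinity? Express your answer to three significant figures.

The work to assemble the configuration equals its total potential energy, U = Σ kqᵢqⱼ/rᵢⱼ over all pairs.
Pair separations: r₁₂ = 0.105 m, r₁₃ = 1.36 m, r₁₄ = 1.13 m, r₂₃ = 1.46 m, r₂₄ = 1.23 m, r₃₄ = 0.231 m.
Summing all 6 pair terms gives U = -0.0813 J.

-0.0813 J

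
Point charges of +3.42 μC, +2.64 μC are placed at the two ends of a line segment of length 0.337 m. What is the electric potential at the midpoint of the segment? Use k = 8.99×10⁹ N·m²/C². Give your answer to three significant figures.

Electric potential is a scalar, so the contributions from each charge add algebraically: V = Σ kqᵢ/rᵢ.
Each charge is 0.169 m from the midpoint.
V = k[(3.42×10⁻⁶)/(0.169) + (2.64×10⁻⁶)/(0.169)] = 3.23×10⁵ V.

3.23×10⁵ V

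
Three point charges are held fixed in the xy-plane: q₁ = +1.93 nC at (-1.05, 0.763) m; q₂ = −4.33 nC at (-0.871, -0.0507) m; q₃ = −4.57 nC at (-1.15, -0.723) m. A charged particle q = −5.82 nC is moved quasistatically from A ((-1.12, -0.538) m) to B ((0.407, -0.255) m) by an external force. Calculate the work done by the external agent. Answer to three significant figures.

-1.35×10⁻⁶ J

For quasistatic motion the external work equals the change in potential energy: W_ext = qΔV = q(V_B − V_A).
At A: distances to the source charges are 1.30 m, 0.547 m, 0.187 m; V_A = Σ kqᵢ/rᵢ = -277 V.
At B: distances to the source charges are 1.78 m, 1.29 m, 1.63 m; V_B = Σ kqᵢ/rᵢ = -45.6 V.
ΔV = V_B − V_A = 231 V.
W_ext = qΔV = (-5.82×10⁻⁹ C)(231 V) = -1.35×10⁻⁶ J.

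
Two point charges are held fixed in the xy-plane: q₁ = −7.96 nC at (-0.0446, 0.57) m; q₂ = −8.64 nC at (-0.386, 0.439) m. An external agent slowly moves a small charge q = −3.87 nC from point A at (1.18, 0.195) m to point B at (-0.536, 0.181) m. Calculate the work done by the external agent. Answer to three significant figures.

1.04×10⁻⁶ J

For quasistatic motion the external work equals the change in potential energy: W_ext = qΔV = q(V_B − V_A).
At A: distances to the source charges are 1.28 m, 1.58 m; V_A = Σ kqᵢ/rᵢ = -105 V.
At B: distances to the source charges are 0.627 m, 0.298 m; V_B = Σ kqᵢ/rᵢ = -374 V.
ΔV = V_B − V_A = -270 V.
W_ext = qΔV = (-3.87×10⁻⁹ C)(-270 V) = 1.04×10⁻⁶ J.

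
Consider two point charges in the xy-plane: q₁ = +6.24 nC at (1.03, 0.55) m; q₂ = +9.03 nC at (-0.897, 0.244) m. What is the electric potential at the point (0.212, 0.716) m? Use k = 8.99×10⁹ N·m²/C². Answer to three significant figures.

135 V

Electric potential is a scalar, so the contributions from each charge add algebraically: V = Σ kqᵢ/rᵢ.
Distances from the field point to each charge: r₁ = 0.835 m, r₂ = 1.21 m.
V = k[(6.24×10⁻⁹)/(0.835) + (9.03×10⁻⁹)/(1.21)] = 135 V.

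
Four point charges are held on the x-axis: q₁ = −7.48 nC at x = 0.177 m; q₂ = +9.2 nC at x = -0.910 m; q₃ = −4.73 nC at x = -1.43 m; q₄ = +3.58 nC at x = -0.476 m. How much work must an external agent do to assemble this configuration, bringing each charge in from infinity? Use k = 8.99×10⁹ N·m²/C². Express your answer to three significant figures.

The work to assemble the configuration equals its total potential energy, U = Σ kqᵢqⱼ/rᵢⱼ over all pairs.
Pair separations: r₁₂ = 1.09 m, r₁₃ = 1.61 m, r₁₄ = 0.653 m, r₂₃ = 0.520 m, r₂₄ = 0.434 m, r₃₄ = 0.954 m.
Summing all 6 pair terms gives U = -9.70×10⁻⁷ J.

-9.70×10⁻⁷ J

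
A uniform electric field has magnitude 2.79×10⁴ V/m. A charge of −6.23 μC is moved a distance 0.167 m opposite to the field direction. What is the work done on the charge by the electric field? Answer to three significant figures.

The potential change for a displacement 0.167 m opposite to the field direction is ΔV = +Ed = 4660 V.
W_field = −qΔV = 0.0290 J.

0.0290 J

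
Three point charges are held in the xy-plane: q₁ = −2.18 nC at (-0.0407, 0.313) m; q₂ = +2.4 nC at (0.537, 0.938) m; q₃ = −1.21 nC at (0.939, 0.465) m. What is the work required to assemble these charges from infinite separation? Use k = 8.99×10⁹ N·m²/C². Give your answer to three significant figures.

The assembly work is the sum of pairwise potential energies, U = Σ_{i<j} kqᵢqⱼ/rᵢⱼ.
Pair separations: r₁₂ = 0.851 m, r₁₃ = 0.991 m, r₂₃ = 0.621 m.
U = (-5.53×10⁻⁸) + (2.39×10⁻⁸) + (-4.21×10⁻⁸) = -7.34×10⁻⁸ J.

-7.34×10⁻⁸ J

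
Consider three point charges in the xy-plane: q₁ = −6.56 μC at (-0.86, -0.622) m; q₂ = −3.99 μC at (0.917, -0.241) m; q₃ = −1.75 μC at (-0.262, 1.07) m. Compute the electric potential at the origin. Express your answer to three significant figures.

The total potential is the scalar sum of each charge's contribution, V = Σ kqᵢ/rᵢ.
Distances from the field point to each charge: r₁ = 1.06 m, r₂ = 0.948 m, r₃ = 1.10 m.
V = k[(-6.56×10⁻⁶)/(1.06) + (-3.99×10⁻⁶)/(0.948) + (-1.75×10⁻⁶)/(1.10)] = -1.08×10⁵ V.

-1.08×10⁵ V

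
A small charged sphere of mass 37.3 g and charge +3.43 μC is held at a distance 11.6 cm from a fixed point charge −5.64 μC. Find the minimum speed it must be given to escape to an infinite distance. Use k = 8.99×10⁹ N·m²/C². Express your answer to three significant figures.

8.97 m/s

To just escape, total mechanical energy must reach zero at infinity: ½mv²_min + U = 0, so ½mv²_min = −U = |kQq|/r.
|U| = |kQq|/r = (8.99×10⁹ N·m²/C²)(5.64×10⁻⁶)(3.43×10⁻⁶)/(0.116) = 1.50 J.
v_min = √(2|U|/m) = √(2·1.50/0.0373) = 8.97 m/s.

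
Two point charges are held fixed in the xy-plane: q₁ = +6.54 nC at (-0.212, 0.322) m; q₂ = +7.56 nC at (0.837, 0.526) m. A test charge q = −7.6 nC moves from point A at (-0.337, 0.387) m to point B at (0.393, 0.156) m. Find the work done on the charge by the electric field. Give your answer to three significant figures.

-2.00×10⁻⁶ J

The work done by the electric force is W_field = −ΔU = −q(V_B − V_A) = q(V_A − V_B).
At A: distances to the source charges are 0.141 m, 1.18 m; V_A = Σ kqᵢ/rᵢ = 475 V.
At B: distances to the source charges are 0.627 m, 0.578 m; V_B = Σ kqᵢ/rᵢ = 211 V.
ΔV = V_B − V_A = -263 V.
W_field = −qΔV = −(-7.60×10⁻⁹ C)(-263 V) = -2.00×10⁻⁶ J.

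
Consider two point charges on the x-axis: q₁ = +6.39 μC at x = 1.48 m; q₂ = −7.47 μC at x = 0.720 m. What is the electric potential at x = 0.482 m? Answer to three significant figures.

-2.25×10⁵ V

The total potential is the scalar sum of each charge's contribution, V = Σ kqᵢ/rᵢ.
Distances from the field point to each charge: r₁ = 0.998 m, r₂ = 0.238 m.
V = k[(6.39×10⁻⁶)/(0.998) + (-7.47×10⁻⁶)/(0.238)] = -2.25×10⁵ V.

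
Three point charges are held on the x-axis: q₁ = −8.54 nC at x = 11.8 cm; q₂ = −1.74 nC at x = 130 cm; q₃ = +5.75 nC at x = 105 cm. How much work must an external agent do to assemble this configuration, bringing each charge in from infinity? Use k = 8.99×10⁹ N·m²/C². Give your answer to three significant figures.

The work to assemble the configuration equals its total potential energy, U = Σ kqᵢqⱼ/rᵢⱼ over all pairs.
Pair separations: r₁₂ = 1.18 m, r₁₃ = 0.932 m, r₂₃ = 0.250 m.
U = (1.13×10⁻⁷) + (-4.74×10⁻⁷) + (-3.60×10⁻⁷) = -7.20×10⁻⁷ J.

-7.20×10⁻⁷ J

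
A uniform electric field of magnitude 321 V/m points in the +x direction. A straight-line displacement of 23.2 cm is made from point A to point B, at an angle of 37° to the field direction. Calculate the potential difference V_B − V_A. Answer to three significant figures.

-59.5 V

Only the component of displacement along E changes the potential: ΔV = −E·d·cosθ.
ΔV = −(321 V/m)(0.232 m)cos37° = -59.5 V.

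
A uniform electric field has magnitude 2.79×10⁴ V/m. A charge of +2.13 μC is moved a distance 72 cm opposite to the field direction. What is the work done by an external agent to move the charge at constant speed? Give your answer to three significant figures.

The potential change for a displacement 72 cm opposite to the field direction is ΔV = +Ed = 2.01×10⁴ V.
W_ext = qΔV = 0.0428 J.

0.0428 J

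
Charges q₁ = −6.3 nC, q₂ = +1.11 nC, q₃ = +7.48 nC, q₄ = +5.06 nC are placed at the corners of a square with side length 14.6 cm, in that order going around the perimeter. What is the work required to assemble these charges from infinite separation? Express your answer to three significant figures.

The work to assemble the configuration equals its total potential energy, U = Σ kqᵢqⱼ/rᵢⱼ over all pairs.
The four side pairs have separation 0.146 m and the two diagonal pairs 0.206 m.
Summing all 6 pair terms gives U = -1.36×10⁻⁶ J.

-1.36×10⁻⁶ J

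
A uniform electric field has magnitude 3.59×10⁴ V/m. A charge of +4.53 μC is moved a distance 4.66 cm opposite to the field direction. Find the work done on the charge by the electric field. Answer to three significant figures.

-7.58×10⁻³ J

The potential change for a displacement 4.66 cm opposite to the field direction is ΔV = +Ed = 1670 V.
W_field = −qΔV = -7.58×10⁻³ J.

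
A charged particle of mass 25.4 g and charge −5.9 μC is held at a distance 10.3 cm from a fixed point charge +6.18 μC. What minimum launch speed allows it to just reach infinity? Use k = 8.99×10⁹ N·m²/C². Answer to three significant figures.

To just escape, total mechanical energy must reach zero at infinity: ½mv²_min + U = 0, so ½mv²_min = −U = |kQq|/r.
|U| = |kQq|/r = (8.99×10⁹ N·m²/C²)(6.18×10⁻⁶)(5.90×10⁻⁶)/(0.103) = 3.18 J.
v_min = √(2|U|/m) = √(2·3.18/0.0254) = 15.8 m/s.

15.8 m/s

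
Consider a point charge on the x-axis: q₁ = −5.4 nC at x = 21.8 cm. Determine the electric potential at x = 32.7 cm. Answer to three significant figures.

Electric potential is a scalar, so the contributions from each charge add algebraically: V = Σ kqᵢ/rᵢ.
V = k[(-5.40×10⁻⁹)/(0.109)] = -445 V.

-445 V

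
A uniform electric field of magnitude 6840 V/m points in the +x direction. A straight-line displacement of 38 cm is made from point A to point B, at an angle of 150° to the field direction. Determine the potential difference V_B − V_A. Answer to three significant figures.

Only the component of displacement along E changes the potential: ΔV = −E·d·cosθ.
ΔV = −(6840 V/m)(0.380 m)cos150° = 2250 V.

2250 V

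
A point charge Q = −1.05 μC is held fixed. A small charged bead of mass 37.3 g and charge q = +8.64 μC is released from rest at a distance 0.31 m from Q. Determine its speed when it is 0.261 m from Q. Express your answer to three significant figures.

1.63 m/s

Only the electrostatic force acts, so mechanical energy is conserved: ½mv² = U₁ − U₂ = kQq(1/r₁ − 1/r₂).
U₁ − U₂ = (8.99×10⁹ N·m²/C²)(-1.05×10⁻⁶ C)(8.64×10⁻⁶ C)(1/0.310 − 1/0.261) = 0.0494 J.
v = √(2·0.0494/0.0373) = 1.63 m/s.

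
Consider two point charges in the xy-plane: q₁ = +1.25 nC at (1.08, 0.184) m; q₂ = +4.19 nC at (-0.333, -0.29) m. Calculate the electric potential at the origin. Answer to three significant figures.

95.6 V

The total potential is the scalar sum of each charge's contribution, V = Σ kqᵢ/rᵢ.
Distances from the field point to each charge: r₁ = 1.10 m, r₂ = 0.442 m.
V = k[(1.25×10⁻⁹)/(1.10) + (4.19×10⁻⁹)/(0.442)] = 95.6 V.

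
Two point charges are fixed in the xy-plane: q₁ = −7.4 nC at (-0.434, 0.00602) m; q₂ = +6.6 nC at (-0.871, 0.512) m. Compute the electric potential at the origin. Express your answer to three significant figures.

Electric potential is a scalar, so the contributions from each charge add algebraically: V = Σ kqᵢ/rᵢ.
Distances from the field point to each charge: r₁ = 0.434 m, r₂ = 1.01 m.
V = k[(-7.40×10⁻⁹)/(0.434) + (6.60×10⁻⁹)/(1.01)] = -94.5 V.

-94.5 V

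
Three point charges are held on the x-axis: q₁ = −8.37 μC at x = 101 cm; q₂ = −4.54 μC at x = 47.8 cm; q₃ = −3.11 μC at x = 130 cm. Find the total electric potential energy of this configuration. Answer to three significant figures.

The assembly work is the sum of pairwise potential energies, U = Σ_{i<j} kqᵢqⱼ/rᵢⱼ.
Pair separations: r₁₂ = 0.532 m, r₁₃ = 0.290 m, r₂₃ = 0.822 m.
U = (0.642) + (0.807) + (0.154) = 1.60 J.

1.60 J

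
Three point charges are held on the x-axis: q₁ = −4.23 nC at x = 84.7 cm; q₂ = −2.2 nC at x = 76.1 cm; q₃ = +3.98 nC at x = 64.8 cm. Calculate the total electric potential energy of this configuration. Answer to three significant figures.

-4.84×10⁻⁷ J

The assembly work is the sum of pairwise potential energies, U = Σ_{i<j} kqᵢqⱼ/rᵢⱼ.
Pair separations: r₁₂ = 0.0860 m, r₁₃ = 0.199 m, r₂₃ = 0.113 m.
U = (9.73×10⁻⁷) + (-7.61×10⁻⁷) + (-6.97×10⁻⁷) = -4.84×10⁻⁷ J.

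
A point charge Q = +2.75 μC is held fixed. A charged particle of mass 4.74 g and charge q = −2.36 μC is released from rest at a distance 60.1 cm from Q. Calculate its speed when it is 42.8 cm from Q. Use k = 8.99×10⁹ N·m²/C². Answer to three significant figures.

4.07 m/s

Only the electrostatic force acts, so mechanical energy is conserved: ½mv² = U₁ − U₂ = kQq(1/r₁ − 1/r₂).
U₁ − U₂ = (8.99×10⁹ N·m²/C²)(2.75×10⁻⁶ C)(-2.36×10⁻⁶ C)(1/0.601 − 1/0.428) = 0.0392 J.
v = √(2·0.0392/4.74×10⁻³) = 4.07 m/s.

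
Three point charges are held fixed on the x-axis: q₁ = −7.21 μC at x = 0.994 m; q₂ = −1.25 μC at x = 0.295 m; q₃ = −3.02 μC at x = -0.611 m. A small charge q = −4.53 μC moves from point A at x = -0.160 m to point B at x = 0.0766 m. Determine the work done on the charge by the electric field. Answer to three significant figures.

-0.0930 J

The work done by the electric force is W_field = −ΔU = −q(V_B − V_A) = q(V_A − V_B).
At A: distances to the source charges are 1.15 m, 0.455 m, 0.451 m; V_A = Σ kqᵢ/rᵢ = -1.41×10⁵ V.
At B: distances to the source charges are 0.917 m, 0.218 m, 0.688 m; V_B = Σ kqᵢ/rᵢ = -1.62×10⁵ V.
ΔV = V_B − V_A = -2.05×10⁴ V.
W_field = −qΔV = −(-4.53×10⁻⁶ C)(-2.05×10⁴ V) = -0.0930 J.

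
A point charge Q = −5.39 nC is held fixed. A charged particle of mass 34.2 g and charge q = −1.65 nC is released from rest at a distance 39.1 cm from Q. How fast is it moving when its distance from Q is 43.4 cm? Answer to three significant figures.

Only the electrostatic force acts, so mechanical energy is conserved: ½mv² = U₁ − U₂ = kQq(1/r₁ − 1/r₂).
U₁ − U₂ = (8.99×10⁹ N·m²/C²)(-5.39×10⁻⁹ C)(-1.65×10⁻⁹ C)(1/0.391 − 1/0.434) = 2.03×10⁻⁸ J.
v = √(2·2.03×10⁻⁸/0.0342) = 1.09×10⁻³ m/s.

1.09×10⁻³ m/s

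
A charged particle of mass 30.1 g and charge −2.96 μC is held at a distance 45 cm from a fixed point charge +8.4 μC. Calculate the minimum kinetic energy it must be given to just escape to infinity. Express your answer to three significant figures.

0.497 J

To just escape, total mechanical energy must reach zero at infinity: ½mv²_min + U = 0, so ½mv²_min = −U = |kQq|/r.
|U| = |kQq|/r = (8.99×10⁹ N·m²/C²)(8.40×10⁻⁶)(2.96×10⁻⁶)/(0.450) = 0.497 J.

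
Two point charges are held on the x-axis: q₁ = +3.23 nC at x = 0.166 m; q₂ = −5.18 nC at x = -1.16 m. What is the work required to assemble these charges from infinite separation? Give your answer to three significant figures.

-1.13×10⁻⁷ J

The assembly work is the sum of pairwise potential energies, U = Σ_{i<j} kqᵢqⱼ/rᵢⱼ.
Pair separations: r₁₂ = 1.33 m.
U = (-1.13×10⁻⁷) = -1.13×10⁻⁷ J.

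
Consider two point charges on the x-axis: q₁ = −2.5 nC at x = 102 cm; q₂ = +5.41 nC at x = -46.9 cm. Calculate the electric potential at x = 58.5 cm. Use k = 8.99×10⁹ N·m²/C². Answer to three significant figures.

-5.52 V

Electric potential is a scalar, so the contributions from each charge add algebraically: V = Σ kqᵢ/rᵢ.
Distances from the field point to each charge: r₁ = 0.435 m, r₂ = 1.05 m.
V = k[(-2.50×10⁻⁹)/(0.435) + (5.41×10⁻⁹)/(1.05)] = -5.52 V.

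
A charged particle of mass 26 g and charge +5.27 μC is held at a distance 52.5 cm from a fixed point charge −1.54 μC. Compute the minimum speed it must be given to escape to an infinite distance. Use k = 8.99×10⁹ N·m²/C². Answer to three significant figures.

3.27 m/s

To just escape, total mechanical energy must reach zero at infinity: ½mv²_min + U = 0, so ½mv²_min = −U = |kQq|/r.
|U| = |kQq|/r = (8.99×10⁹ N·m²/C²)(1.54×10⁻⁶)(5.27×10⁻⁶)/(0.525) = 0.139 J.
v_min = √(2|U|/m) = √(2·0.139/0.0260) = 3.27 m/s.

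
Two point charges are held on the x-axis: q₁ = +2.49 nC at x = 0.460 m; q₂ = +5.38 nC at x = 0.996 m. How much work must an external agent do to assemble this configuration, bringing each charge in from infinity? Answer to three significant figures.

The work to assemble the configuration equals its total potential energy, U = Σ kqᵢqⱼ/rᵢⱼ over all pairs.
Pair separations: r₁₂ = 0.536 m.
U = (2.25×10⁻⁷) = 2.25×10⁻⁷ J.

2.25×10⁻⁷ J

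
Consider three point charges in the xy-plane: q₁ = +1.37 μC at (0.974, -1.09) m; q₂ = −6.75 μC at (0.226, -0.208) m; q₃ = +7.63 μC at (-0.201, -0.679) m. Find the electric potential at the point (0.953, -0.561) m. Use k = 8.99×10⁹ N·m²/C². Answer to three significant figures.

The total potential is the scalar sum of each charge's contribution, V = Σ kqᵢ/rᵢ.
Distances from the field point to each charge: r₁ = 0.529 m, r₂ = 0.808 m, r₃ = 1.16 m.
V = k[(1.37×10⁻⁶)/(0.529) + (-6.75×10⁻⁶)/(0.808) + (7.63×10⁻⁶)/(1.16)] = 7310 V.

7310 V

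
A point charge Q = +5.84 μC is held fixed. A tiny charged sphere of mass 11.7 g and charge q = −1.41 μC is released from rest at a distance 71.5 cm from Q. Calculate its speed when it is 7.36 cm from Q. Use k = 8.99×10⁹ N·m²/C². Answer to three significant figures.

12.4 m/s

Only the electrostatic force acts, so mechanical energy is conserved: ½mv² = U₁ − U₂ = kQq(1/r₁ − 1/r₂).
U₁ − U₂ = (8.99×10⁹ N·m²/C²)(5.84×10⁻⁶ C)(-1.41×10⁻⁶ C)(1/0.715 − 1/0.0736) = 0.902 J.
v = √(2·0.902/0.0117) = 12.4 m/s.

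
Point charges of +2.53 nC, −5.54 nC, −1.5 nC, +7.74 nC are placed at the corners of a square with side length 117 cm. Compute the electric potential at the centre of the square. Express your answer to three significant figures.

The total potential is the scalar sum of each charge's contribution, V = Σ kqᵢ/rᵢ.
The distance from each corner to the centre is a√2/2 = 0.827 m.
V = k[(2.53×10⁻⁹)/(0.827) + (-5.54×10⁻⁹)/(0.827) + (-1.50×10⁻⁹)/(0.827) + (7.74×10⁻⁹)/(0.827)] = 35.1 V.

35.1 V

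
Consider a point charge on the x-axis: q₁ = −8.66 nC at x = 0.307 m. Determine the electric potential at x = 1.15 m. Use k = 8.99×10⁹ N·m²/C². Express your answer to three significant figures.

The total potential is the scalar sum of each charge's contribution, V = Σ kqᵢ/rᵢ.
V = k[(-8.66×10⁻⁹)/(0.843)] = -92.4 V.

-92.4 V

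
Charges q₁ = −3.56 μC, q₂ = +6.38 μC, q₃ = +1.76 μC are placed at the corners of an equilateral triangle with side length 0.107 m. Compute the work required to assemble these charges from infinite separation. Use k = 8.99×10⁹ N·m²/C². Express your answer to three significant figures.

-1.49 J

The work to assemble the configuration equals its total potential energy, U = Σ kqᵢqⱼ/rᵢⱼ over all pairs.
All three pair separations equal the side length, 0.107 m.
U = (-1.91) + (-0.526) + (0.943) = -1.49 J.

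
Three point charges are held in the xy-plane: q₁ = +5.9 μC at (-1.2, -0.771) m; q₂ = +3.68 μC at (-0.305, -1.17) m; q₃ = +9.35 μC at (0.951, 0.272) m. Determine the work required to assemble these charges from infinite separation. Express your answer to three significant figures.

The work to assemble the configuration equals its total potential energy, U = Σ kqᵢqⱼ/rᵢⱼ over all pairs.
Pair separations: r₁₂ = 0.980 m, r₁₃ = 2.39 m, r₂₃ = 1.91 m.
U = (0.199) + (0.207) + (0.162) = 0.568 J.

0.568 J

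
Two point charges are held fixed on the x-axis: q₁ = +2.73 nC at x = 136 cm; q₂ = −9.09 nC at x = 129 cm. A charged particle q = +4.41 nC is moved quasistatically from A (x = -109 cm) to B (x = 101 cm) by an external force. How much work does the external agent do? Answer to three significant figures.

-8.71×10⁻⁷ J

For quasistatic motion the external work equals the change in potential energy: W_ext = qΔV = q(V_B − V_A).
At A: distances to the source charges are 2.45 m, 2.38 m; V_A = Σ kqᵢ/rᵢ = -24.3 V.
At B: distances to the source charges are 0.350 m, 0.280 m; V_B = Σ kqᵢ/rᵢ = -222 V.
ΔV = V_B − V_A = -197 V.
W_ext = qΔV = (4.41×10⁻⁹ C)(-197 V) = -8.71×10⁻⁷ J.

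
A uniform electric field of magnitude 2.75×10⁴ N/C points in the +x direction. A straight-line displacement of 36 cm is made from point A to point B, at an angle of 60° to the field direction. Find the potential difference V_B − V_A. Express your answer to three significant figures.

Only the component of displacement along E changes the potential: ΔV = −E·d·cosθ.
ΔV = −(2.75×10⁴ V/m)(0.360 m)cos60° = -4950 V.

-4950 V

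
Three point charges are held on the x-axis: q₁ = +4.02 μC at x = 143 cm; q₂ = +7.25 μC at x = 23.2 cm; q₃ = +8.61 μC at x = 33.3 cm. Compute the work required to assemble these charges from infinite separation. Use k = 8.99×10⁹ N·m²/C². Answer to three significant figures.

6.06 J

The assembly work is the sum of pairwise potential energies, U = Σ_{i<j} kqᵢqⱼ/rᵢⱼ.
Pair separations: r₁₂ = 1.20 m, r₁₃ = 1.10 m, r₂₃ = 0.101 m.
U = (0.219) + (0.284) + (5.56) = 6.06 J.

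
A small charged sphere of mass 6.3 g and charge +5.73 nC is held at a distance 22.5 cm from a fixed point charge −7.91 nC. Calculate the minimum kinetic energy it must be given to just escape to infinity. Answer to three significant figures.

1.81×10⁻⁶ J

To just escape, total mechanical energy must reach zero at infinity: ½mv²_min + U = 0, so ½mv²_min = −U = |kQq|/r.
|U| = |kQq|/r = (8.99×10⁹ N·m²/C²)(7.91×10⁻⁹)(5.73×10⁻⁹)/(0.225) = 1.81×10⁻⁶ J.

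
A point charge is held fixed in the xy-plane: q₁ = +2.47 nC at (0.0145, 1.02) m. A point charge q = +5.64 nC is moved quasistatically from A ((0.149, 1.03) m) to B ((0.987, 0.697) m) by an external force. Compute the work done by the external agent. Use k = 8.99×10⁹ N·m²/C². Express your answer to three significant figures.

For quasistatic motion the external work equals the change in potential energy: W_ext = qΔV = q(V_B − V_A).
At A: distance to the source charge is 0.135 m; V_A = kq₁/r = 165 V.
At B: distance to the source charge is 1.02 m; V_B = kq₁/r = 21.7 V.
ΔV = V_B − V_A = -143 V.
W_ext = qΔV = (5.64×10⁻⁹ C)(-143 V) = -8.06×10⁻⁷ J.

-8.06×10⁻⁷ J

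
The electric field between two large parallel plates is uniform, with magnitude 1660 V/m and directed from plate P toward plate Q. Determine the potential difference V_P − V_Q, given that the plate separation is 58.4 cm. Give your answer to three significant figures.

In a uniform field, potential decreases in the direction of E: ΔV = −E·d for a displacement d parallel to E.
Going from Q to P is a displacement of 58.4 cm opposite to the field, so V_P − V_Q = +Ed = 969 V.

969 V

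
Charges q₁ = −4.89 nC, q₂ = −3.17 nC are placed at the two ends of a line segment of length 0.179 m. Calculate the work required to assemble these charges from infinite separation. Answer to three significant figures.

7.79×10⁻⁷ J

The work to assemble the configuration equals its total potential energy, U = Σ kqᵢqⱼ/rᵢⱼ over all pairs.
The separation is r = 0.179 m.
U = (7.79×10⁻⁷) = 7.79×10⁻⁷ J.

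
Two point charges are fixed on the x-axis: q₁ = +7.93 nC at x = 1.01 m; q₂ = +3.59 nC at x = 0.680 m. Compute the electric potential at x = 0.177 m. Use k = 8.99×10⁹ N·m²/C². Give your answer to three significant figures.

150 V

The total potential is the scalar sum of each charge's contribution, V = Σ kqᵢ/rᵢ.
Distances from the field point to each charge: r₁ = 0.833 m, r₂ = 0.503 m.
V = k[(7.93×10⁻⁹)/(0.833) + (3.59×10⁻⁹)/(0.503)] = 150 V.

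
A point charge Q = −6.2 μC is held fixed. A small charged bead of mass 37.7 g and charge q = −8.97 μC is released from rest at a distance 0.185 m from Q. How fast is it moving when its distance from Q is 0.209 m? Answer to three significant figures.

Only the electrostatic force acts, so mechanical energy is conserved: ½mv² = U₁ − U₂ = kQq(1/r₁ − 1/r₂).
U₁ − U₂ = (8.99×10⁹ N·m²/C²)(-6.20×10⁻⁶ C)(-8.97×10⁻⁶ C)(1/0.185 − 1/0.209) = 0.310 J.
v = √(2·0.310/0.0377) = 4.06 m/s.

4.06 m/s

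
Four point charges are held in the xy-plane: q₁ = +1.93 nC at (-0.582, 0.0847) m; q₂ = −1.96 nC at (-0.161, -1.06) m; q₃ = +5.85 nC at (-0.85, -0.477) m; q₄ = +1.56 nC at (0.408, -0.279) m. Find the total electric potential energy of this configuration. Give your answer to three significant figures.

The work to assemble the configuration equals its total potential energy, U = Σ kqᵢqⱼ/rᵢⱼ over all pairs.
Pair separations: r₁₂ = 1.22 m, r₁₃ = 0.622 m, r₁₄ = 1.05 m, r₂₃ = 0.903 m, r₂₄ = 0.966 m, r₃₄ = 1.27 m.
Summing all 6 pair terms gives U = 8.26×10⁻⁸ J.

8.26×10⁻⁸ J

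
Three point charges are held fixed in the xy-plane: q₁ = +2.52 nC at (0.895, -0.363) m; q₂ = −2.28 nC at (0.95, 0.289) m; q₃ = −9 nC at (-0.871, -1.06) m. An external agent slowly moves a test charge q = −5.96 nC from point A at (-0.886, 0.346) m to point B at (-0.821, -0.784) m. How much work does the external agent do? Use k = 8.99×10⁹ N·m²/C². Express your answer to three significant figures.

1.36×10⁻⁶ J

For quasistatic motion the external work equals the change in potential energy: W_ext = qΔV = q(V_B − V_A).
At A: distances to the source charges are 1.92 m, 1.84 m, 1.41 m; V_A = Σ kqᵢ/rᵢ = -56.9 V.
At B: distances to the source charges are 1.77 m, 2.07 m, 0.280 m; V_B = Σ kqᵢ/rᵢ = -286 V.
ΔV = V_B − V_A = -229 V.
W_ext = qΔV = (-5.96×10⁻⁹ C)(-229 V) = 1.36×10⁻⁶ J.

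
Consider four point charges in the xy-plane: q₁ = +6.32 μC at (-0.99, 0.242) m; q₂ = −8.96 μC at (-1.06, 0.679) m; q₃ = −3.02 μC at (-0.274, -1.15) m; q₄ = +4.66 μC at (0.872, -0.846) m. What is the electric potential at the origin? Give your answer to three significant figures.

3280 V

Electric potential is a scalar, so the contributions from each charge add algebraically: V = Σ kqᵢ/rᵢ.
Distances from the field point to each charge: r₁ = 1.02 m, r₂ = 1.26 m, r₃ = 1.18 m, r₄ = 1.21 m.
V = k[(6.32×10⁻⁶)/(1.02) + (-8.96×10⁻⁶)/(1.26) + (-3.02×10⁻⁶)/(1.18) + (4.66×10⁻⁶)/(1.21)] = 3280 V.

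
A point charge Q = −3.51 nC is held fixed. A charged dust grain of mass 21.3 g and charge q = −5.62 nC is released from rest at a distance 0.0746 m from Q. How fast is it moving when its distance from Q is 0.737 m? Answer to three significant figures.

0.0142 m/s

Only the electrostatic force acts, so mechanical energy is conserved: ½mv² = U₁ − U₂ = kQq(1/r₁ − 1/r₂).
U₁ − U₂ = (8.99×10⁹ N·m²/C²)(-3.51×10⁻⁹ C)(-5.62×10⁻⁹ C)(1/0.0746 − 1/0.737) = 2.14×10⁻⁶ J.
v = √(2·2.14×10⁻⁶/0.0213) = 0.0142 m/s.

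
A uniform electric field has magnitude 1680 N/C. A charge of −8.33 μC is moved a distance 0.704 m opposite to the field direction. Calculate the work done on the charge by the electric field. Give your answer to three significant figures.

The potential change for a displacement 0.704 m opposite to the field direction is ΔV = +Ed = 1180 V.
W_field = −qΔV = 9.85×10⁻³ J.

9.85×10⁻³ J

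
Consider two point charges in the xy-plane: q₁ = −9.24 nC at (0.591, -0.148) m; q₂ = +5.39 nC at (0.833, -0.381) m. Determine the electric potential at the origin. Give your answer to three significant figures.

The total potential is the scalar sum of each charge's contribution, V = Σ kqᵢ/rᵢ.
Distances from the field point to each charge: r₁ = 0.609 m, r₂ = 0.916 m.
V = k[(-9.24×10⁻⁹)/(0.609) + (5.39×10⁻⁹)/(0.916)] = -83.4 V.

-83.4 V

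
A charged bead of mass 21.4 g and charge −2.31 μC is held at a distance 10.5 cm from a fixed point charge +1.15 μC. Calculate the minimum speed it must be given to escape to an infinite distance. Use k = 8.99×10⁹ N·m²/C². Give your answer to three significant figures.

4.61 m/s

To just escape, total mechanical energy must reach zero at infinity: ½mv²_min + U = 0, so ½mv²_min = −U = |kQq|/r.
|U| = |kQq|/r = (8.99×10⁹ N·m²/C²)(1.15×10⁻⁶)(2.31×10⁻⁶)/(0.105) = 0.227 J.
v_min = √(2|U|/m) = √(2·0.227/0.0214) = 4.61 m/s.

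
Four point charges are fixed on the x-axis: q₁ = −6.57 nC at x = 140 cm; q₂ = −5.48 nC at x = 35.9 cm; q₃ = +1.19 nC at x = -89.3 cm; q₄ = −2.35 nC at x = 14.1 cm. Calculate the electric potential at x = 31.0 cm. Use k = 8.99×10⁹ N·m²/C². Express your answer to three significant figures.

The total potential is the scalar sum of each charge's contribution, V = Σ kqᵢ/rᵢ.
Distances from the field point to each charge: r₁ = 1.09 m, r₂ = 0.0490 m, r₃ = 1.20 m, r₄ = 0.169 m.
V = k[(-6.57×10⁻⁹)/(1.09) + (-5.48×10⁻⁹)/(0.0490) + (1.19×10⁻⁹)/(1.20) + (-2.35×10⁻⁹)/(0.169)] = -1180 V.

-1180 V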